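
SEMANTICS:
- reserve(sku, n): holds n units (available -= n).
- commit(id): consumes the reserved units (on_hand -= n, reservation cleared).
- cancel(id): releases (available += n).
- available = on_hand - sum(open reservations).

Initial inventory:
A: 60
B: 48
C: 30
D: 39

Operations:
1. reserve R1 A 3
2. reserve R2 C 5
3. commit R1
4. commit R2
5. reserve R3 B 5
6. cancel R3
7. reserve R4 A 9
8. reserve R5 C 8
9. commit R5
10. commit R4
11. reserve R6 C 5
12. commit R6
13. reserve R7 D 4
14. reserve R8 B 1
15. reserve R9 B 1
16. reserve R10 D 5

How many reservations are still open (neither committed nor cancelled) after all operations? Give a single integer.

Answer: 4

Derivation:
Step 1: reserve R1 A 3 -> on_hand[A=60 B=48 C=30 D=39] avail[A=57 B=48 C=30 D=39] open={R1}
Step 2: reserve R2 C 5 -> on_hand[A=60 B=48 C=30 D=39] avail[A=57 B=48 C=25 D=39] open={R1,R2}
Step 3: commit R1 -> on_hand[A=57 B=48 C=30 D=39] avail[A=57 B=48 C=25 D=39] open={R2}
Step 4: commit R2 -> on_hand[A=57 B=48 C=25 D=39] avail[A=57 B=48 C=25 D=39] open={}
Step 5: reserve R3 B 5 -> on_hand[A=57 B=48 C=25 D=39] avail[A=57 B=43 C=25 D=39] open={R3}
Step 6: cancel R3 -> on_hand[A=57 B=48 C=25 D=39] avail[A=57 B=48 C=25 D=39] open={}
Step 7: reserve R4 A 9 -> on_hand[A=57 B=48 C=25 D=39] avail[A=48 B=48 C=25 D=39] open={R4}
Step 8: reserve R5 C 8 -> on_hand[A=57 B=48 C=25 D=39] avail[A=48 B=48 C=17 D=39] open={R4,R5}
Step 9: commit R5 -> on_hand[A=57 B=48 C=17 D=39] avail[A=48 B=48 C=17 D=39] open={R4}
Step 10: commit R4 -> on_hand[A=48 B=48 C=17 D=39] avail[A=48 B=48 C=17 D=39] open={}
Step 11: reserve R6 C 5 -> on_hand[A=48 B=48 C=17 D=39] avail[A=48 B=48 C=12 D=39] open={R6}
Step 12: commit R6 -> on_hand[A=48 B=48 C=12 D=39] avail[A=48 B=48 C=12 D=39] open={}
Step 13: reserve R7 D 4 -> on_hand[A=48 B=48 C=12 D=39] avail[A=48 B=48 C=12 D=35] open={R7}
Step 14: reserve R8 B 1 -> on_hand[A=48 B=48 C=12 D=39] avail[A=48 B=47 C=12 D=35] open={R7,R8}
Step 15: reserve R9 B 1 -> on_hand[A=48 B=48 C=12 D=39] avail[A=48 B=46 C=12 D=35] open={R7,R8,R9}
Step 16: reserve R10 D 5 -> on_hand[A=48 B=48 C=12 D=39] avail[A=48 B=46 C=12 D=30] open={R10,R7,R8,R9}
Open reservations: ['R10', 'R7', 'R8', 'R9'] -> 4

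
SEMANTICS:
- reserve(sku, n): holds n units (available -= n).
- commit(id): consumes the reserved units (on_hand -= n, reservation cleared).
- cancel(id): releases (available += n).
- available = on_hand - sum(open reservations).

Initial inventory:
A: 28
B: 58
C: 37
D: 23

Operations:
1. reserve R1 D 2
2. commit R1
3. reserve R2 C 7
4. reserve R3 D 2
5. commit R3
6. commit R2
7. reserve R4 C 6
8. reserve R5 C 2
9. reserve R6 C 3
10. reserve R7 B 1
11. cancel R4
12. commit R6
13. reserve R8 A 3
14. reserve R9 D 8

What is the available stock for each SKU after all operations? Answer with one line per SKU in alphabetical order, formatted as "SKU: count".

Step 1: reserve R1 D 2 -> on_hand[A=28 B=58 C=37 D=23] avail[A=28 B=58 C=37 D=21] open={R1}
Step 2: commit R1 -> on_hand[A=28 B=58 C=37 D=21] avail[A=28 B=58 C=37 D=21] open={}
Step 3: reserve R2 C 7 -> on_hand[A=28 B=58 C=37 D=21] avail[A=28 B=58 C=30 D=21] open={R2}
Step 4: reserve R3 D 2 -> on_hand[A=28 B=58 C=37 D=21] avail[A=28 B=58 C=30 D=19] open={R2,R3}
Step 5: commit R3 -> on_hand[A=28 B=58 C=37 D=19] avail[A=28 B=58 C=30 D=19] open={R2}
Step 6: commit R2 -> on_hand[A=28 B=58 C=30 D=19] avail[A=28 B=58 C=30 D=19] open={}
Step 7: reserve R4 C 6 -> on_hand[A=28 B=58 C=30 D=19] avail[A=28 B=58 C=24 D=19] open={R4}
Step 8: reserve R5 C 2 -> on_hand[A=28 B=58 C=30 D=19] avail[A=28 B=58 C=22 D=19] open={R4,R5}
Step 9: reserve R6 C 3 -> on_hand[A=28 B=58 C=30 D=19] avail[A=28 B=58 C=19 D=19] open={R4,R5,R6}
Step 10: reserve R7 B 1 -> on_hand[A=28 B=58 C=30 D=19] avail[A=28 B=57 C=19 D=19] open={R4,R5,R6,R7}
Step 11: cancel R4 -> on_hand[A=28 B=58 C=30 D=19] avail[A=28 B=57 C=25 D=19] open={R5,R6,R7}
Step 12: commit R6 -> on_hand[A=28 B=58 C=27 D=19] avail[A=28 B=57 C=25 D=19] open={R5,R7}
Step 13: reserve R8 A 3 -> on_hand[A=28 B=58 C=27 D=19] avail[A=25 B=57 C=25 D=19] open={R5,R7,R8}
Step 14: reserve R9 D 8 -> on_hand[A=28 B=58 C=27 D=19] avail[A=25 B=57 C=25 D=11] open={R5,R7,R8,R9}

Answer: A: 25
B: 57
C: 25
D: 11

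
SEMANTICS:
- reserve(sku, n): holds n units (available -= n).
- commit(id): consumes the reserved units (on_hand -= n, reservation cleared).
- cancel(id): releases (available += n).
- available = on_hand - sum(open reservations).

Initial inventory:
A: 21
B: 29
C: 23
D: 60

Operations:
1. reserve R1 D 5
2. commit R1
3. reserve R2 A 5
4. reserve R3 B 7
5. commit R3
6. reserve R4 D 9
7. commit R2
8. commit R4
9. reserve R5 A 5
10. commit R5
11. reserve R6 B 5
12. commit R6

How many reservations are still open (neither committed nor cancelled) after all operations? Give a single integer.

Step 1: reserve R1 D 5 -> on_hand[A=21 B=29 C=23 D=60] avail[A=21 B=29 C=23 D=55] open={R1}
Step 2: commit R1 -> on_hand[A=21 B=29 C=23 D=55] avail[A=21 B=29 C=23 D=55] open={}
Step 3: reserve R2 A 5 -> on_hand[A=21 B=29 C=23 D=55] avail[A=16 B=29 C=23 D=55] open={R2}
Step 4: reserve R3 B 7 -> on_hand[A=21 B=29 C=23 D=55] avail[A=16 B=22 C=23 D=55] open={R2,R3}
Step 5: commit R3 -> on_hand[A=21 B=22 C=23 D=55] avail[A=16 B=22 C=23 D=55] open={R2}
Step 6: reserve R4 D 9 -> on_hand[A=21 B=22 C=23 D=55] avail[A=16 B=22 C=23 D=46] open={R2,R4}
Step 7: commit R2 -> on_hand[A=16 B=22 C=23 D=55] avail[A=16 B=22 C=23 D=46] open={R4}
Step 8: commit R4 -> on_hand[A=16 B=22 C=23 D=46] avail[A=16 B=22 C=23 D=46] open={}
Step 9: reserve R5 A 5 -> on_hand[A=16 B=22 C=23 D=46] avail[A=11 B=22 C=23 D=46] open={R5}
Step 10: commit R5 -> on_hand[A=11 B=22 C=23 D=46] avail[A=11 B=22 C=23 D=46] open={}
Step 11: reserve R6 B 5 -> on_hand[A=11 B=22 C=23 D=46] avail[A=11 B=17 C=23 D=46] open={R6}
Step 12: commit R6 -> on_hand[A=11 B=17 C=23 D=46] avail[A=11 B=17 C=23 D=46] open={}
Open reservations: [] -> 0

Answer: 0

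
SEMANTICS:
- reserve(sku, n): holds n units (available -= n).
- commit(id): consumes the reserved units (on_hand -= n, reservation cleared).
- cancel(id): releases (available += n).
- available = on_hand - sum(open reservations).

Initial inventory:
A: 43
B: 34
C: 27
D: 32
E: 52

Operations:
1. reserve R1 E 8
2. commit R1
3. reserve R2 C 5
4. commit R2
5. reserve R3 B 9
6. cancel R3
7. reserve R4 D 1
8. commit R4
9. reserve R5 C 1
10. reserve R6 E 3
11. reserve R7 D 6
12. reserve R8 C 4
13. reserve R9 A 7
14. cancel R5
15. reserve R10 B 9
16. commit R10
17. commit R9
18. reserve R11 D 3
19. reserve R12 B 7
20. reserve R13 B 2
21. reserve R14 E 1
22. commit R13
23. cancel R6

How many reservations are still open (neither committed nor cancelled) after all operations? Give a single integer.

Answer: 5

Derivation:
Step 1: reserve R1 E 8 -> on_hand[A=43 B=34 C=27 D=32 E=52] avail[A=43 B=34 C=27 D=32 E=44] open={R1}
Step 2: commit R1 -> on_hand[A=43 B=34 C=27 D=32 E=44] avail[A=43 B=34 C=27 D=32 E=44] open={}
Step 3: reserve R2 C 5 -> on_hand[A=43 B=34 C=27 D=32 E=44] avail[A=43 B=34 C=22 D=32 E=44] open={R2}
Step 4: commit R2 -> on_hand[A=43 B=34 C=22 D=32 E=44] avail[A=43 B=34 C=22 D=32 E=44] open={}
Step 5: reserve R3 B 9 -> on_hand[A=43 B=34 C=22 D=32 E=44] avail[A=43 B=25 C=22 D=32 E=44] open={R3}
Step 6: cancel R3 -> on_hand[A=43 B=34 C=22 D=32 E=44] avail[A=43 B=34 C=22 D=32 E=44] open={}
Step 7: reserve R4 D 1 -> on_hand[A=43 B=34 C=22 D=32 E=44] avail[A=43 B=34 C=22 D=31 E=44] open={R4}
Step 8: commit R4 -> on_hand[A=43 B=34 C=22 D=31 E=44] avail[A=43 B=34 C=22 D=31 E=44] open={}
Step 9: reserve R5 C 1 -> on_hand[A=43 B=34 C=22 D=31 E=44] avail[A=43 B=34 C=21 D=31 E=44] open={R5}
Step 10: reserve R6 E 3 -> on_hand[A=43 B=34 C=22 D=31 E=44] avail[A=43 B=34 C=21 D=31 E=41] open={R5,R6}
Step 11: reserve R7 D 6 -> on_hand[A=43 B=34 C=22 D=31 E=44] avail[A=43 B=34 C=21 D=25 E=41] open={R5,R6,R7}
Step 12: reserve R8 C 4 -> on_hand[A=43 B=34 C=22 D=31 E=44] avail[A=43 B=34 C=17 D=25 E=41] open={R5,R6,R7,R8}
Step 13: reserve R9 A 7 -> on_hand[A=43 B=34 C=22 D=31 E=44] avail[A=36 B=34 C=17 D=25 E=41] open={R5,R6,R7,R8,R9}
Step 14: cancel R5 -> on_hand[A=43 B=34 C=22 D=31 E=44] avail[A=36 B=34 C=18 D=25 E=41] open={R6,R7,R8,R9}
Step 15: reserve R10 B 9 -> on_hand[A=43 B=34 C=22 D=31 E=44] avail[A=36 B=25 C=18 D=25 E=41] open={R10,R6,R7,R8,R9}
Step 16: commit R10 -> on_hand[A=43 B=25 C=22 D=31 E=44] avail[A=36 B=25 C=18 D=25 E=41] open={R6,R7,R8,R9}
Step 17: commit R9 -> on_hand[A=36 B=25 C=22 D=31 E=44] avail[A=36 B=25 C=18 D=25 E=41] open={R6,R7,R8}
Step 18: reserve R11 D 3 -> on_hand[A=36 B=25 C=22 D=31 E=44] avail[A=36 B=25 C=18 D=22 E=41] open={R11,R6,R7,R8}
Step 19: reserve R12 B 7 -> on_hand[A=36 B=25 C=22 D=31 E=44] avail[A=36 B=18 C=18 D=22 E=41] open={R11,R12,R6,R7,R8}
Step 20: reserve R13 B 2 -> on_hand[A=36 B=25 C=22 D=31 E=44] avail[A=36 B=16 C=18 D=22 E=41] open={R11,R12,R13,R6,R7,R8}
Step 21: reserve R14 E 1 -> on_hand[A=36 B=25 C=22 D=31 E=44] avail[A=36 B=16 C=18 D=22 E=40] open={R11,R12,R13,R14,R6,R7,R8}
Step 22: commit R13 -> on_hand[A=36 B=23 C=22 D=31 E=44] avail[A=36 B=16 C=18 D=22 E=40] open={R11,R12,R14,R6,R7,R8}
Step 23: cancel R6 -> on_hand[A=36 B=23 C=22 D=31 E=44] avail[A=36 B=16 C=18 D=22 E=43] open={R11,R12,R14,R7,R8}
Open reservations: ['R11', 'R12', 'R14', 'R7', 'R8'] -> 5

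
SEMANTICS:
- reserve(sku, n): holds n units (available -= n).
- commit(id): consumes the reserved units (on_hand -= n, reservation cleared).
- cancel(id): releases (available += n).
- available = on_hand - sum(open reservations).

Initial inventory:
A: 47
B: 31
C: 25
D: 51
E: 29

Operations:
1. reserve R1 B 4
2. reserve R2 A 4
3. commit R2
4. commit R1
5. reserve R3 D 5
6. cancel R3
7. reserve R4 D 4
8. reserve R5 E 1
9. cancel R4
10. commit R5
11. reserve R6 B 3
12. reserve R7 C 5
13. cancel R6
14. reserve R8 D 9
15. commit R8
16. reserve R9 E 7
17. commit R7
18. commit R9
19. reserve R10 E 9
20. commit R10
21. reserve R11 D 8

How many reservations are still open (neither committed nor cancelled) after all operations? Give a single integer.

Answer: 1

Derivation:
Step 1: reserve R1 B 4 -> on_hand[A=47 B=31 C=25 D=51 E=29] avail[A=47 B=27 C=25 D=51 E=29] open={R1}
Step 2: reserve R2 A 4 -> on_hand[A=47 B=31 C=25 D=51 E=29] avail[A=43 B=27 C=25 D=51 E=29] open={R1,R2}
Step 3: commit R2 -> on_hand[A=43 B=31 C=25 D=51 E=29] avail[A=43 B=27 C=25 D=51 E=29] open={R1}
Step 4: commit R1 -> on_hand[A=43 B=27 C=25 D=51 E=29] avail[A=43 B=27 C=25 D=51 E=29] open={}
Step 5: reserve R3 D 5 -> on_hand[A=43 B=27 C=25 D=51 E=29] avail[A=43 B=27 C=25 D=46 E=29] open={R3}
Step 6: cancel R3 -> on_hand[A=43 B=27 C=25 D=51 E=29] avail[A=43 B=27 C=25 D=51 E=29] open={}
Step 7: reserve R4 D 4 -> on_hand[A=43 B=27 C=25 D=51 E=29] avail[A=43 B=27 C=25 D=47 E=29] open={R4}
Step 8: reserve R5 E 1 -> on_hand[A=43 B=27 C=25 D=51 E=29] avail[A=43 B=27 C=25 D=47 E=28] open={R4,R5}
Step 9: cancel R4 -> on_hand[A=43 B=27 C=25 D=51 E=29] avail[A=43 B=27 C=25 D=51 E=28] open={R5}
Step 10: commit R5 -> on_hand[A=43 B=27 C=25 D=51 E=28] avail[A=43 B=27 C=25 D=51 E=28] open={}
Step 11: reserve R6 B 3 -> on_hand[A=43 B=27 C=25 D=51 E=28] avail[A=43 B=24 C=25 D=51 E=28] open={R6}
Step 12: reserve R7 C 5 -> on_hand[A=43 B=27 C=25 D=51 E=28] avail[A=43 B=24 C=20 D=51 E=28] open={R6,R7}
Step 13: cancel R6 -> on_hand[A=43 B=27 C=25 D=51 E=28] avail[A=43 B=27 C=20 D=51 E=28] open={R7}
Step 14: reserve R8 D 9 -> on_hand[A=43 B=27 C=25 D=51 E=28] avail[A=43 B=27 C=20 D=42 E=28] open={R7,R8}
Step 15: commit R8 -> on_hand[A=43 B=27 C=25 D=42 E=28] avail[A=43 B=27 C=20 D=42 E=28] open={R7}
Step 16: reserve R9 E 7 -> on_hand[A=43 B=27 C=25 D=42 E=28] avail[A=43 B=27 C=20 D=42 E=21] open={R7,R9}
Step 17: commit R7 -> on_hand[A=43 B=27 C=20 D=42 E=28] avail[A=43 B=27 C=20 D=42 E=21] open={R9}
Step 18: commit R9 -> on_hand[A=43 B=27 C=20 D=42 E=21] avail[A=43 B=27 C=20 D=42 E=21] open={}
Step 19: reserve R10 E 9 -> on_hand[A=43 B=27 C=20 D=42 E=21] avail[A=43 B=27 C=20 D=42 E=12] open={R10}
Step 20: commit R10 -> on_hand[A=43 B=27 C=20 D=42 E=12] avail[A=43 B=27 C=20 D=42 E=12] open={}
Step 21: reserve R11 D 8 -> on_hand[A=43 B=27 C=20 D=42 E=12] avail[A=43 B=27 C=20 D=34 E=12] open={R11}
Open reservations: ['R11'] -> 1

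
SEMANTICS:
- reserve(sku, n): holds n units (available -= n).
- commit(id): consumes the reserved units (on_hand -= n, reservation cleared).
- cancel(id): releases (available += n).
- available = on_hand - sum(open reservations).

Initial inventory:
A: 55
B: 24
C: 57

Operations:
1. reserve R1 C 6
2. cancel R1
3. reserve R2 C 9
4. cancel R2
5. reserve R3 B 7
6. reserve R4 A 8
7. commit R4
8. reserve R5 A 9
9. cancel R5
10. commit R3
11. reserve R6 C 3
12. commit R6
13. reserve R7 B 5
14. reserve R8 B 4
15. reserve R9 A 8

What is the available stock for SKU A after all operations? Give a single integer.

Answer: 39

Derivation:
Step 1: reserve R1 C 6 -> on_hand[A=55 B=24 C=57] avail[A=55 B=24 C=51] open={R1}
Step 2: cancel R1 -> on_hand[A=55 B=24 C=57] avail[A=55 B=24 C=57] open={}
Step 3: reserve R2 C 9 -> on_hand[A=55 B=24 C=57] avail[A=55 B=24 C=48] open={R2}
Step 4: cancel R2 -> on_hand[A=55 B=24 C=57] avail[A=55 B=24 C=57] open={}
Step 5: reserve R3 B 7 -> on_hand[A=55 B=24 C=57] avail[A=55 B=17 C=57] open={R3}
Step 6: reserve R4 A 8 -> on_hand[A=55 B=24 C=57] avail[A=47 B=17 C=57] open={R3,R4}
Step 7: commit R4 -> on_hand[A=47 B=24 C=57] avail[A=47 B=17 C=57] open={R3}
Step 8: reserve R5 A 9 -> on_hand[A=47 B=24 C=57] avail[A=38 B=17 C=57] open={R3,R5}
Step 9: cancel R5 -> on_hand[A=47 B=24 C=57] avail[A=47 B=17 C=57] open={R3}
Step 10: commit R3 -> on_hand[A=47 B=17 C=57] avail[A=47 B=17 C=57] open={}
Step 11: reserve R6 C 3 -> on_hand[A=47 B=17 C=57] avail[A=47 B=17 C=54] open={R6}
Step 12: commit R6 -> on_hand[A=47 B=17 C=54] avail[A=47 B=17 C=54] open={}
Step 13: reserve R7 B 5 -> on_hand[A=47 B=17 C=54] avail[A=47 B=12 C=54] open={R7}
Step 14: reserve R8 B 4 -> on_hand[A=47 B=17 C=54] avail[A=47 B=8 C=54] open={R7,R8}
Step 15: reserve R9 A 8 -> on_hand[A=47 B=17 C=54] avail[A=39 B=8 C=54] open={R7,R8,R9}
Final available[A] = 39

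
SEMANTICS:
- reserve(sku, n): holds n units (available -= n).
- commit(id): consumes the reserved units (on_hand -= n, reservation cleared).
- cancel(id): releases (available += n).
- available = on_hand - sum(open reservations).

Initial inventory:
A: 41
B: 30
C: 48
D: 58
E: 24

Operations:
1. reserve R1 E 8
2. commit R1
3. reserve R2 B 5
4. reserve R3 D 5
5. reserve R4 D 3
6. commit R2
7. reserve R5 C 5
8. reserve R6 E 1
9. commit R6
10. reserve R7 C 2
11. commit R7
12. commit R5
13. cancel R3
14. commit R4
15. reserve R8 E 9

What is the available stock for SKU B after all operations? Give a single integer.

Step 1: reserve R1 E 8 -> on_hand[A=41 B=30 C=48 D=58 E=24] avail[A=41 B=30 C=48 D=58 E=16] open={R1}
Step 2: commit R1 -> on_hand[A=41 B=30 C=48 D=58 E=16] avail[A=41 B=30 C=48 D=58 E=16] open={}
Step 3: reserve R2 B 5 -> on_hand[A=41 B=30 C=48 D=58 E=16] avail[A=41 B=25 C=48 D=58 E=16] open={R2}
Step 4: reserve R3 D 5 -> on_hand[A=41 B=30 C=48 D=58 E=16] avail[A=41 B=25 C=48 D=53 E=16] open={R2,R3}
Step 5: reserve R4 D 3 -> on_hand[A=41 B=30 C=48 D=58 E=16] avail[A=41 B=25 C=48 D=50 E=16] open={R2,R3,R4}
Step 6: commit R2 -> on_hand[A=41 B=25 C=48 D=58 E=16] avail[A=41 B=25 C=48 D=50 E=16] open={R3,R4}
Step 7: reserve R5 C 5 -> on_hand[A=41 B=25 C=48 D=58 E=16] avail[A=41 B=25 C=43 D=50 E=16] open={R3,R4,R5}
Step 8: reserve R6 E 1 -> on_hand[A=41 B=25 C=48 D=58 E=16] avail[A=41 B=25 C=43 D=50 E=15] open={R3,R4,R5,R6}
Step 9: commit R6 -> on_hand[A=41 B=25 C=48 D=58 E=15] avail[A=41 B=25 C=43 D=50 E=15] open={R3,R4,R5}
Step 10: reserve R7 C 2 -> on_hand[A=41 B=25 C=48 D=58 E=15] avail[A=41 B=25 C=41 D=50 E=15] open={R3,R4,R5,R7}
Step 11: commit R7 -> on_hand[A=41 B=25 C=46 D=58 E=15] avail[A=41 B=25 C=41 D=50 E=15] open={R3,R4,R5}
Step 12: commit R5 -> on_hand[A=41 B=25 C=41 D=58 E=15] avail[A=41 B=25 C=41 D=50 E=15] open={R3,R4}
Step 13: cancel R3 -> on_hand[A=41 B=25 C=41 D=58 E=15] avail[A=41 B=25 C=41 D=55 E=15] open={R4}
Step 14: commit R4 -> on_hand[A=41 B=25 C=41 D=55 E=15] avail[A=41 B=25 C=41 D=55 E=15] open={}
Step 15: reserve R8 E 9 -> on_hand[A=41 B=25 C=41 D=55 E=15] avail[A=41 B=25 C=41 D=55 E=6] open={R8}
Final available[B] = 25

Answer: 25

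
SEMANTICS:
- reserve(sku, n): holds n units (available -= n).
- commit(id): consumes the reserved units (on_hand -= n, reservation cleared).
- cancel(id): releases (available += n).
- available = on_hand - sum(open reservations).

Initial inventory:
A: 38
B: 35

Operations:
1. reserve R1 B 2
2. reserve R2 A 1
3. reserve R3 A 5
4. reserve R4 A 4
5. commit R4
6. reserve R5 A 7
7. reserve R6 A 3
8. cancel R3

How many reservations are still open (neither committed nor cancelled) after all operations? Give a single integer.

Answer: 4

Derivation:
Step 1: reserve R1 B 2 -> on_hand[A=38 B=35] avail[A=38 B=33] open={R1}
Step 2: reserve R2 A 1 -> on_hand[A=38 B=35] avail[A=37 B=33] open={R1,R2}
Step 3: reserve R3 A 5 -> on_hand[A=38 B=35] avail[A=32 B=33] open={R1,R2,R3}
Step 4: reserve R4 A 4 -> on_hand[A=38 B=35] avail[A=28 B=33] open={R1,R2,R3,R4}
Step 5: commit R4 -> on_hand[A=34 B=35] avail[A=28 B=33] open={R1,R2,R3}
Step 6: reserve R5 A 7 -> on_hand[A=34 B=35] avail[A=21 B=33] open={R1,R2,R3,R5}
Step 7: reserve R6 A 3 -> on_hand[A=34 B=35] avail[A=18 B=33] open={R1,R2,R3,R5,R6}
Step 8: cancel R3 -> on_hand[A=34 B=35] avail[A=23 B=33] open={R1,R2,R5,R6}
Open reservations: ['R1', 'R2', 'R5', 'R6'] -> 4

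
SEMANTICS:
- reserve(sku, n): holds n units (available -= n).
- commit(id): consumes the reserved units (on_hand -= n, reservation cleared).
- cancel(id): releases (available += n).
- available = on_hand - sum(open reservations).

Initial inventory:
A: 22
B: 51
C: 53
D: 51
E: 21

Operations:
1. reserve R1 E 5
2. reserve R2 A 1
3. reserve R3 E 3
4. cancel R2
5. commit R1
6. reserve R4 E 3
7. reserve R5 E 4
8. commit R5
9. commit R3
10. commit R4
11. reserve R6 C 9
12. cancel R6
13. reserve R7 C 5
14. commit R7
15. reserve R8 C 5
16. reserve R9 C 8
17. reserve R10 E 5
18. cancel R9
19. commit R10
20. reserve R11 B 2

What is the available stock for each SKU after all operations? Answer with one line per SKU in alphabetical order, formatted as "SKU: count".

Answer: A: 22
B: 49
C: 43
D: 51
E: 1

Derivation:
Step 1: reserve R1 E 5 -> on_hand[A=22 B=51 C=53 D=51 E=21] avail[A=22 B=51 C=53 D=51 E=16] open={R1}
Step 2: reserve R2 A 1 -> on_hand[A=22 B=51 C=53 D=51 E=21] avail[A=21 B=51 C=53 D=51 E=16] open={R1,R2}
Step 3: reserve R3 E 3 -> on_hand[A=22 B=51 C=53 D=51 E=21] avail[A=21 B=51 C=53 D=51 E=13] open={R1,R2,R3}
Step 4: cancel R2 -> on_hand[A=22 B=51 C=53 D=51 E=21] avail[A=22 B=51 C=53 D=51 E=13] open={R1,R3}
Step 5: commit R1 -> on_hand[A=22 B=51 C=53 D=51 E=16] avail[A=22 B=51 C=53 D=51 E=13] open={R3}
Step 6: reserve R4 E 3 -> on_hand[A=22 B=51 C=53 D=51 E=16] avail[A=22 B=51 C=53 D=51 E=10] open={R3,R4}
Step 7: reserve R5 E 4 -> on_hand[A=22 B=51 C=53 D=51 E=16] avail[A=22 B=51 C=53 D=51 E=6] open={R3,R4,R5}
Step 8: commit R5 -> on_hand[A=22 B=51 C=53 D=51 E=12] avail[A=22 B=51 C=53 D=51 E=6] open={R3,R4}
Step 9: commit R3 -> on_hand[A=22 B=51 C=53 D=51 E=9] avail[A=22 B=51 C=53 D=51 E=6] open={R4}
Step 10: commit R4 -> on_hand[A=22 B=51 C=53 D=51 E=6] avail[A=22 B=51 C=53 D=51 E=6] open={}
Step 11: reserve R6 C 9 -> on_hand[A=22 B=51 C=53 D=51 E=6] avail[A=22 B=51 C=44 D=51 E=6] open={R6}
Step 12: cancel R6 -> on_hand[A=22 B=51 C=53 D=51 E=6] avail[A=22 B=51 C=53 D=51 E=6] open={}
Step 13: reserve R7 C 5 -> on_hand[A=22 B=51 C=53 D=51 E=6] avail[A=22 B=51 C=48 D=51 E=6] open={R7}
Step 14: commit R7 -> on_hand[A=22 B=51 C=48 D=51 E=6] avail[A=22 B=51 C=48 D=51 E=6] open={}
Step 15: reserve R8 C 5 -> on_hand[A=22 B=51 C=48 D=51 E=6] avail[A=22 B=51 C=43 D=51 E=6] open={R8}
Step 16: reserve R9 C 8 -> on_hand[A=22 B=51 C=48 D=51 E=6] avail[A=22 B=51 C=35 D=51 E=6] open={R8,R9}
Step 17: reserve R10 E 5 -> on_hand[A=22 B=51 C=48 D=51 E=6] avail[A=22 B=51 C=35 D=51 E=1] open={R10,R8,R9}
Step 18: cancel R9 -> on_hand[A=22 B=51 C=48 D=51 E=6] avail[A=22 B=51 C=43 D=51 E=1] open={R10,R8}
Step 19: commit R10 -> on_hand[A=22 B=51 C=48 D=51 E=1] avail[A=22 B=51 C=43 D=51 E=1] open={R8}
Step 20: reserve R11 B 2 -> on_hand[A=22 B=51 C=48 D=51 E=1] avail[A=22 B=49 C=43 D=51 E=1] open={R11,R8}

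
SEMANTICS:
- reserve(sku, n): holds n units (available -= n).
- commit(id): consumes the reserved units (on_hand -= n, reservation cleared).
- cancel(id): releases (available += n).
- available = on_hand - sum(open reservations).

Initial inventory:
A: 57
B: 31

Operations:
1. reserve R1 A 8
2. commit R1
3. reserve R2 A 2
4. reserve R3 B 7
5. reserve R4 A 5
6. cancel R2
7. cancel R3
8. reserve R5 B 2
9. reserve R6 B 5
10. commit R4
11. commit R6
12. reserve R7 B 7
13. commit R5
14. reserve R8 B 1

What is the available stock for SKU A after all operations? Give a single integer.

Step 1: reserve R1 A 8 -> on_hand[A=57 B=31] avail[A=49 B=31] open={R1}
Step 2: commit R1 -> on_hand[A=49 B=31] avail[A=49 B=31] open={}
Step 3: reserve R2 A 2 -> on_hand[A=49 B=31] avail[A=47 B=31] open={R2}
Step 4: reserve R3 B 7 -> on_hand[A=49 B=31] avail[A=47 B=24] open={R2,R3}
Step 5: reserve R4 A 5 -> on_hand[A=49 B=31] avail[A=42 B=24] open={R2,R3,R4}
Step 6: cancel R2 -> on_hand[A=49 B=31] avail[A=44 B=24] open={R3,R4}
Step 7: cancel R3 -> on_hand[A=49 B=31] avail[A=44 B=31] open={R4}
Step 8: reserve R5 B 2 -> on_hand[A=49 B=31] avail[A=44 B=29] open={R4,R5}
Step 9: reserve R6 B 5 -> on_hand[A=49 B=31] avail[A=44 B=24] open={R4,R5,R6}
Step 10: commit R4 -> on_hand[A=44 B=31] avail[A=44 B=24] open={R5,R6}
Step 11: commit R6 -> on_hand[A=44 B=26] avail[A=44 B=24] open={R5}
Step 12: reserve R7 B 7 -> on_hand[A=44 B=26] avail[A=44 B=17] open={R5,R7}
Step 13: commit R5 -> on_hand[A=44 B=24] avail[A=44 B=17] open={R7}
Step 14: reserve R8 B 1 -> on_hand[A=44 B=24] avail[A=44 B=16] open={R7,R8}
Final available[A] = 44

Answer: 44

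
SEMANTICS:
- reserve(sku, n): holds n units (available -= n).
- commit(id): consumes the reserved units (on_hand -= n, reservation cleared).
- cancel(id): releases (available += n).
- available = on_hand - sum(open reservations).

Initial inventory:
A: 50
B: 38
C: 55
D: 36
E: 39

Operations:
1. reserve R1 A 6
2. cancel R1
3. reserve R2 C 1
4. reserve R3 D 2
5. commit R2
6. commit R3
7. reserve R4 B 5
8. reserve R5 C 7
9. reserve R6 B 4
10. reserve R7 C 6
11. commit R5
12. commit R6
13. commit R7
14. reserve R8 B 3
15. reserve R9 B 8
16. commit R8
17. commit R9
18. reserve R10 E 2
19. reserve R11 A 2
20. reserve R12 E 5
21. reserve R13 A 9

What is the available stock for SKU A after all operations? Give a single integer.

Step 1: reserve R1 A 6 -> on_hand[A=50 B=38 C=55 D=36 E=39] avail[A=44 B=38 C=55 D=36 E=39] open={R1}
Step 2: cancel R1 -> on_hand[A=50 B=38 C=55 D=36 E=39] avail[A=50 B=38 C=55 D=36 E=39] open={}
Step 3: reserve R2 C 1 -> on_hand[A=50 B=38 C=55 D=36 E=39] avail[A=50 B=38 C=54 D=36 E=39] open={R2}
Step 4: reserve R3 D 2 -> on_hand[A=50 B=38 C=55 D=36 E=39] avail[A=50 B=38 C=54 D=34 E=39] open={R2,R3}
Step 5: commit R2 -> on_hand[A=50 B=38 C=54 D=36 E=39] avail[A=50 B=38 C=54 D=34 E=39] open={R3}
Step 6: commit R3 -> on_hand[A=50 B=38 C=54 D=34 E=39] avail[A=50 B=38 C=54 D=34 E=39] open={}
Step 7: reserve R4 B 5 -> on_hand[A=50 B=38 C=54 D=34 E=39] avail[A=50 B=33 C=54 D=34 E=39] open={R4}
Step 8: reserve R5 C 7 -> on_hand[A=50 B=38 C=54 D=34 E=39] avail[A=50 B=33 C=47 D=34 E=39] open={R4,R5}
Step 9: reserve R6 B 4 -> on_hand[A=50 B=38 C=54 D=34 E=39] avail[A=50 B=29 C=47 D=34 E=39] open={R4,R5,R6}
Step 10: reserve R7 C 6 -> on_hand[A=50 B=38 C=54 D=34 E=39] avail[A=50 B=29 C=41 D=34 E=39] open={R4,R5,R6,R7}
Step 11: commit R5 -> on_hand[A=50 B=38 C=47 D=34 E=39] avail[A=50 B=29 C=41 D=34 E=39] open={R4,R6,R7}
Step 12: commit R6 -> on_hand[A=50 B=34 C=47 D=34 E=39] avail[A=50 B=29 C=41 D=34 E=39] open={R4,R7}
Step 13: commit R7 -> on_hand[A=50 B=34 C=41 D=34 E=39] avail[A=50 B=29 C=41 D=34 E=39] open={R4}
Step 14: reserve R8 B 3 -> on_hand[A=50 B=34 C=41 D=34 E=39] avail[A=50 B=26 C=41 D=34 E=39] open={R4,R8}
Step 15: reserve R9 B 8 -> on_hand[A=50 B=34 C=41 D=34 E=39] avail[A=50 B=18 C=41 D=34 E=39] open={R4,R8,R9}
Step 16: commit R8 -> on_hand[A=50 B=31 C=41 D=34 E=39] avail[A=50 B=18 C=41 D=34 E=39] open={R4,R9}
Step 17: commit R9 -> on_hand[A=50 B=23 C=41 D=34 E=39] avail[A=50 B=18 C=41 D=34 E=39] open={R4}
Step 18: reserve R10 E 2 -> on_hand[A=50 B=23 C=41 D=34 E=39] avail[A=50 B=18 C=41 D=34 E=37] open={R10,R4}
Step 19: reserve R11 A 2 -> on_hand[A=50 B=23 C=41 D=34 E=39] avail[A=48 B=18 C=41 D=34 E=37] open={R10,R11,R4}
Step 20: reserve R12 E 5 -> on_hand[A=50 B=23 C=41 D=34 E=39] avail[A=48 B=18 C=41 D=34 E=32] open={R10,R11,R12,R4}
Step 21: reserve R13 A 9 -> on_hand[A=50 B=23 C=41 D=34 E=39] avail[A=39 B=18 C=41 D=34 E=32] open={R10,R11,R12,R13,R4}
Final available[A] = 39

Answer: 39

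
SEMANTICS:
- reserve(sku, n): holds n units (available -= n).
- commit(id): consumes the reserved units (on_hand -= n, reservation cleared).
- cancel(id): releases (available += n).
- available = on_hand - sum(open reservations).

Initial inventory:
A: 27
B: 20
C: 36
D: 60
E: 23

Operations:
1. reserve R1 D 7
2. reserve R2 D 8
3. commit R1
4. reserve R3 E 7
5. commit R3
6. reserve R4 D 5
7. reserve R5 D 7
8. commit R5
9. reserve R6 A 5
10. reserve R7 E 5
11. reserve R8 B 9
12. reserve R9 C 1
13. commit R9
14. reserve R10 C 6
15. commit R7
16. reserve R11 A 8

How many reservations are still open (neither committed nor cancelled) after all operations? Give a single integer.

Answer: 6

Derivation:
Step 1: reserve R1 D 7 -> on_hand[A=27 B=20 C=36 D=60 E=23] avail[A=27 B=20 C=36 D=53 E=23] open={R1}
Step 2: reserve R2 D 8 -> on_hand[A=27 B=20 C=36 D=60 E=23] avail[A=27 B=20 C=36 D=45 E=23] open={R1,R2}
Step 3: commit R1 -> on_hand[A=27 B=20 C=36 D=53 E=23] avail[A=27 B=20 C=36 D=45 E=23] open={R2}
Step 4: reserve R3 E 7 -> on_hand[A=27 B=20 C=36 D=53 E=23] avail[A=27 B=20 C=36 D=45 E=16] open={R2,R3}
Step 5: commit R3 -> on_hand[A=27 B=20 C=36 D=53 E=16] avail[A=27 B=20 C=36 D=45 E=16] open={R2}
Step 6: reserve R4 D 5 -> on_hand[A=27 B=20 C=36 D=53 E=16] avail[A=27 B=20 C=36 D=40 E=16] open={R2,R4}
Step 7: reserve R5 D 7 -> on_hand[A=27 B=20 C=36 D=53 E=16] avail[A=27 B=20 C=36 D=33 E=16] open={R2,R4,R5}
Step 8: commit R5 -> on_hand[A=27 B=20 C=36 D=46 E=16] avail[A=27 B=20 C=36 D=33 E=16] open={R2,R4}
Step 9: reserve R6 A 5 -> on_hand[A=27 B=20 C=36 D=46 E=16] avail[A=22 B=20 C=36 D=33 E=16] open={R2,R4,R6}
Step 10: reserve R7 E 5 -> on_hand[A=27 B=20 C=36 D=46 E=16] avail[A=22 B=20 C=36 D=33 E=11] open={R2,R4,R6,R7}
Step 11: reserve R8 B 9 -> on_hand[A=27 B=20 C=36 D=46 E=16] avail[A=22 B=11 C=36 D=33 E=11] open={R2,R4,R6,R7,R8}
Step 12: reserve R9 C 1 -> on_hand[A=27 B=20 C=36 D=46 E=16] avail[A=22 B=11 C=35 D=33 E=11] open={R2,R4,R6,R7,R8,R9}
Step 13: commit R9 -> on_hand[A=27 B=20 C=35 D=46 E=16] avail[A=22 B=11 C=35 D=33 E=11] open={R2,R4,R6,R7,R8}
Step 14: reserve R10 C 6 -> on_hand[A=27 B=20 C=35 D=46 E=16] avail[A=22 B=11 C=29 D=33 E=11] open={R10,R2,R4,R6,R7,R8}
Step 15: commit R7 -> on_hand[A=27 B=20 C=35 D=46 E=11] avail[A=22 B=11 C=29 D=33 E=11] open={R10,R2,R4,R6,R8}
Step 16: reserve R11 A 8 -> on_hand[A=27 B=20 C=35 D=46 E=11] avail[A=14 B=11 C=29 D=33 E=11] open={R10,R11,R2,R4,R6,R8}
Open reservations: ['R10', 'R11', 'R2', 'R4', 'R6', 'R8'] -> 6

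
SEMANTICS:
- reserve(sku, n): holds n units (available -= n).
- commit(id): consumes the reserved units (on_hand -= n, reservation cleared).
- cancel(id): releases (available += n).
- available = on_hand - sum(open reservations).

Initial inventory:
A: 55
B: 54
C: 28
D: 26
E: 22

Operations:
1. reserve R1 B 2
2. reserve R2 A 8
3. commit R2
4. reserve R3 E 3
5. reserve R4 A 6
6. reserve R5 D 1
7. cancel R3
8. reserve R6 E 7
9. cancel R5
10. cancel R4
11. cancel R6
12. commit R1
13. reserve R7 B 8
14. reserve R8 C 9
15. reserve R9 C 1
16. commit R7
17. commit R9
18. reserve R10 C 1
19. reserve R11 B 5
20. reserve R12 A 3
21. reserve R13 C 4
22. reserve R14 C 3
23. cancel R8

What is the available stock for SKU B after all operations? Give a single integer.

Step 1: reserve R1 B 2 -> on_hand[A=55 B=54 C=28 D=26 E=22] avail[A=55 B=52 C=28 D=26 E=22] open={R1}
Step 2: reserve R2 A 8 -> on_hand[A=55 B=54 C=28 D=26 E=22] avail[A=47 B=52 C=28 D=26 E=22] open={R1,R2}
Step 3: commit R2 -> on_hand[A=47 B=54 C=28 D=26 E=22] avail[A=47 B=52 C=28 D=26 E=22] open={R1}
Step 4: reserve R3 E 3 -> on_hand[A=47 B=54 C=28 D=26 E=22] avail[A=47 B=52 C=28 D=26 E=19] open={R1,R3}
Step 5: reserve R4 A 6 -> on_hand[A=47 B=54 C=28 D=26 E=22] avail[A=41 B=52 C=28 D=26 E=19] open={R1,R3,R4}
Step 6: reserve R5 D 1 -> on_hand[A=47 B=54 C=28 D=26 E=22] avail[A=41 B=52 C=28 D=25 E=19] open={R1,R3,R4,R5}
Step 7: cancel R3 -> on_hand[A=47 B=54 C=28 D=26 E=22] avail[A=41 B=52 C=28 D=25 E=22] open={R1,R4,R5}
Step 8: reserve R6 E 7 -> on_hand[A=47 B=54 C=28 D=26 E=22] avail[A=41 B=52 C=28 D=25 E=15] open={R1,R4,R5,R6}
Step 9: cancel R5 -> on_hand[A=47 B=54 C=28 D=26 E=22] avail[A=41 B=52 C=28 D=26 E=15] open={R1,R4,R6}
Step 10: cancel R4 -> on_hand[A=47 B=54 C=28 D=26 E=22] avail[A=47 B=52 C=28 D=26 E=15] open={R1,R6}
Step 11: cancel R6 -> on_hand[A=47 B=54 C=28 D=26 E=22] avail[A=47 B=52 C=28 D=26 E=22] open={R1}
Step 12: commit R1 -> on_hand[A=47 B=52 C=28 D=26 E=22] avail[A=47 B=52 C=28 D=26 E=22] open={}
Step 13: reserve R7 B 8 -> on_hand[A=47 B=52 C=28 D=26 E=22] avail[A=47 B=44 C=28 D=26 E=22] open={R7}
Step 14: reserve R8 C 9 -> on_hand[A=47 B=52 C=28 D=26 E=22] avail[A=47 B=44 C=19 D=26 E=22] open={R7,R8}
Step 15: reserve R9 C 1 -> on_hand[A=47 B=52 C=28 D=26 E=22] avail[A=47 B=44 C=18 D=26 E=22] open={R7,R8,R9}
Step 16: commit R7 -> on_hand[A=47 B=44 C=28 D=26 E=22] avail[A=47 B=44 C=18 D=26 E=22] open={R8,R9}
Step 17: commit R9 -> on_hand[A=47 B=44 C=27 D=26 E=22] avail[A=47 B=44 C=18 D=26 E=22] open={R8}
Step 18: reserve R10 C 1 -> on_hand[A=47 B=44 C=27 D=26 E=22] avail[A=47 B=44 C=17 D=26 E=22] open={R10,R8}
Step 19: reserve R11 B 5 -> on_hand[A=47 B=44 C=27 D=26 E=22] avail[A=47 B=39 C=17 D=26 E=22] open={R10,R11,R8}
Step 20: reserve R12 A 3 -> on_hand[A=47 B=44 C=27 D=26 E=22] avail[A=44 B=39 C=17 D=26 E=22] open={R10,R11,R12,R8}
Step 21: reserve R13 C 4 -> on_hand[A=47 B=44 C=27 D=26 E=22] avail[A=44 B=39 C=13 D=26 E=22] open={R10,R11,R12,R13,R8}
Step 22: reserve R14 C 3 -> on_hand[A=47 B=44 C=27 D=26 E=22] avail[A=44 B=39 C=10 D=26 E=22] open={R10,R11,R12,R13,R14,R8}
Step 23: cancel R8 -> on_hand[A=47 B=44 C=27 D=26 E=22] avail[A=44 B=39 C=19 D=26 E=22] open={R10,R11,R12,R13,R14}
Final available[B] = 39

Answer: 39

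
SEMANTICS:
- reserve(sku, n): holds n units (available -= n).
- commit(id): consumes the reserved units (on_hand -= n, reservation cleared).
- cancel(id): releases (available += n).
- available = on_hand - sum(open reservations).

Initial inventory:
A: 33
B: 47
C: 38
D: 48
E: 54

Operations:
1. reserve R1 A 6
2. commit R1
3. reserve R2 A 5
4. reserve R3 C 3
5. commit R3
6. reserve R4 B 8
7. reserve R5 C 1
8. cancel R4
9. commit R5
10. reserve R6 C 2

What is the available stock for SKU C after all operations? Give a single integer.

Step 1: reserve R1 A 6 -> on_hand[A=33 B=47 C=38 D=48 E=54] avail[A=27 B=47 C=38 D=48 E=54] open={R1}
Step 2: commit R1 -> on_hand[A=27 B=47 C=38 D=48 E=54] avail[A=27 B=47 C=38 D=48 E=54] open={}
Step 3: reserve R2 A 5 -> on_hand[A=27 B=47 C=38 D=48 E=54] avail[A=22 B=47 C=38 D=48 E=54] open={R2}
Step 4: reserve R3 C 3 -> on_hand[A=27 B=47 C=38 D=48 E=54] avail[A=22 B=47 C=35 D=48 E=54] open={R2,R3}
Step 5: commit R3 -> on_hand[A=27 B=47 C=35 D=48 E=54] avail[A=22 B=47 C=35 D=48 E=54] open={R2}
Step 6: reserve R4 B 8 -> on_hand[A=27 B=47 C=35 D=48 E=54] avail[A=22 B=39 C=35 D=48 E=54] open={R2,R4}
Step 7: reserve R5 C 1 -> on_hand[A=27 B=47 C=35 D=48 E=54] avail[A=22 B=39 C=34 D=48 E=54] open={R2,R4,R5}
Step 8: cancel R4 -> on_hand[A=27 B=47 C=35 D=48 E=54] avail[A=22 B=47 C=34 D=48 E=54] open={R2,R5}
Step 9: commit R5 -> on_hand[A=27 B=47 C=34 D=48 E=54] avail[A=22 B=47 C=34 D=48 E=54] open={R2}
Step 10: reserve R6 C 2 -> on_hand[A=27 B=47 C=34 D=48 E=54] avail[A=22 B=47 C=32 D=48 E=54] open={R2,R6}
Final available[C] = 32

Answer: 32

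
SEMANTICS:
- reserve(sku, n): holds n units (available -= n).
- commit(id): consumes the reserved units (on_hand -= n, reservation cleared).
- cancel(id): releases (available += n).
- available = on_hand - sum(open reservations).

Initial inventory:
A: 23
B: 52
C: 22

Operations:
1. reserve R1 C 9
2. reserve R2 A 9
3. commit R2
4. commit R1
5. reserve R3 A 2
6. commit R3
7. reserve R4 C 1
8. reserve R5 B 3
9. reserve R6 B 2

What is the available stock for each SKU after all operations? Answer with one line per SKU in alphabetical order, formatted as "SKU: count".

Step 1: reserve R1 C 9 -> on_hand[A=23 B=52 C=22] avail[A=23 B=52 C=13] open={R1}
Step 2: reserve R2 A 9 -> on_hand[A=23 B=52 C=22] avail[A=14 B=52 C=13] open={R1,R2}
Step 3: commit R2 -> on_hand[A=14 B=52 C=22] avail[A=14 B=52 C=13] open={R1}
Step 4: commit R1 -> on_hand[A=14 B=52 C=13] avail[A=14 B=52 C=13] open={}
Step 5: reserve R3 A 2 -> on_hand[A=14 B=52 C=13] avail[A=12 B=52 C=13] open={R3}
Step 6: commit R3 -> on_hand[A=12 B=52 C=13] avail[A=12 B=52 C=13] open={}
Step 7: reserve R4 C 1 -> on_hand[A=12 B=52 C=13] avail[A=12 B=52 C=12] open={R4}
Step 8: reserve R5 B 3 -> on_hand[A=12 B=52 C=13] avail[A=12 B=49 C=12] open={R4,R5}
Step 9: reserve R6 B 2 -> on_hand[A=12 B=52 C=13] avail[A=12 B=47 C=12] open={R4,R5,R6}

Answer: A: 12
B: 47
C: 12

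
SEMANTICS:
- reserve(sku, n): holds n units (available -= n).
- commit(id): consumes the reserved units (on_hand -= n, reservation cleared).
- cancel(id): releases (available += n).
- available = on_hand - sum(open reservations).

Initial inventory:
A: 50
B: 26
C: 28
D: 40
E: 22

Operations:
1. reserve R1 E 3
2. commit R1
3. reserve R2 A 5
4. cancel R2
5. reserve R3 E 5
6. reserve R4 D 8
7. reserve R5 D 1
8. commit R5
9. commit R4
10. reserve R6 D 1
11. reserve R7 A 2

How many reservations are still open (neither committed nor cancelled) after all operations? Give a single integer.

Step 1: reserve R1 E 3 -> on_hand[A=50 B=26 C=28 D=40 E=22] avail[A=50 B=26 C=28 D=40 E=19] open={R1}
Step 2: commit R1 -> on_hand[A=50 B=26 C=28 D=40 E=19] avail[A=50 B=26 C=28 D=40 E=19] open={}
Step 3: reserve R2 A 5 -> on_hand[A=50 B=26 C=28 D=40 E=19] avail[A=45 B=26 C=28 D=40 E=19] open={R2}
Step 4: cancel R2 -> on_hand[A=50 B=26 C=28 D=40 E=19] avail[A=50 B=26 C=28 D=40 E=19] open={}
Step 5: reserve R3 E 5 -> on_hand[A=50 B=26 C=28 D=40 E=19] avail[A=50 B=26 C=28 D=40 E=14] open={R3}
Step 6: reserve R4 D 8 -> on_hand[A=50 B=26 C=28 D=40 E=19] avail[A=50 B=26 C=28 D=32 E=14] open={R3,R4}
Step 7: reserve R5 D 1 -> on_hand[A=50 B=26 C=28 D=40 E=19] avail[A=50 B=26 C=28 D=31 E=14] open={R3,R4,R5}
Step 8: commit R5 -> on_hand[A=50 B=26 C=28 D=39 E=19] avail[A=50 B=26 C=28 D=31 E=14] open={R3,R4}
Step 9: commit R4 -> on_hand[A=50 B=26 C=28 D=31 E=19] avail[A=50 B=26 C=28 D=31 E=14] open={R3}
Step 10: reserve R6 D 1 -> on_hand[A=50 B=26 C=28 D=31 E=19] avail[A=50 B=26 C=28 D=30 E=14] open={R3,R6}
Step 11: reserve R7 A 2 -> on_hand[A=50 B=26 C=28 D=31 E=19] avail[A=48 B=26 C=28 D=30 E=14] open={R3,R6,R7}
Open reservations: ['R3', 'R6', 'R7'] -> 3

Answer: 3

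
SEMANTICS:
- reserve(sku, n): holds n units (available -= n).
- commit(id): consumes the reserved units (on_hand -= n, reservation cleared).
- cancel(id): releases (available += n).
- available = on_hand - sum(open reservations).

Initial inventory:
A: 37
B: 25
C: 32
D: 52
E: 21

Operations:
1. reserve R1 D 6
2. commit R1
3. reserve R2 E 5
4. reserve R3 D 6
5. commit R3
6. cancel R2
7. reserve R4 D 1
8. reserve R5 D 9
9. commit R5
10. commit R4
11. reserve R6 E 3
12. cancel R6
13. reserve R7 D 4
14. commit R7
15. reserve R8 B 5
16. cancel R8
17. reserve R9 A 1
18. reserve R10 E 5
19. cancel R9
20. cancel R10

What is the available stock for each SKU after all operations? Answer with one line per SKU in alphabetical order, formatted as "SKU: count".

Answer: A: 37
B: 25
C: 32
D: 26
E: 21

Derivation:
Step 1: reserve R1 D 6 -> on_hand[A=37 B=25 C=32 D=52 E=21] avail[A=37 B=25 C=32 D=46 E=21] open={R1}
Step 2: commit R1 -> on_hand[A=37 B=25 C=32 D=46 E=21] avail[A=37 B=25 C=32 D=46 E=21] open={}
Step 3: reserve R2 E 5 -> on_hand[A=37 B=25 C=32 D=46 E=21] avail[A=37 B=25 C=32 D=46 E=16] open={R2}
Step 4: reserve R3 D 6 -> on_hand[A=37 B=25 C=32 D=46 E=21] avail[A=37 B=25 C=32 D=40 E=16] open={R2,R3}
Step 5: commit R3 -> on_hand[A=37 B=25 C=32 D=40 E=21] avail[A=37 B=25 C=32 D=40 E=16] open={R2}
Step 6: cancel R2 -> on_hand[A=37 B=25 C=32 D=40 E=21] avail[A=37 B=25 C=32 D=40 E=21] open={}
Step 7: reserve R4 D 1 -> on_hand[A=37 B=25 C=32 D=40 E=21] avail[A=37 B=25 C=32 D=39 E=21] open={R4}
Step 8: reserve R5 D 9 -> on_hand[A=37 B=25 C=32 D=40 E=21] avail[A=37 B=25 C=32 D=30 E=21] open={R4,R5}
Step 9: commit R5 -> on_hand[A=37 B=25 C=32 D=31 E=21] avail[A=37 B=25 C=32 D=30 E=21] open={R4}
Step 10: commit R4 -> on_hand[A=37 B=25 C=32 D=30 E=21] avail[A=37 B=25 C=32 D=30 E=21] open={}
Step 11: reserve R6 E 3 -> on_hand[A=37 B=25 C=32 D=30 E=21] avail[A=37 B=25 C=32 D=30 E=18] open={R6}
Step 12: cancel R6 -> on_hand[A=37 B=25 C=32 D=30 E=21] avail[A=37 B=25 C=32 D=30 E=21] open={}
Step 13: reserve R7 D 4 -> on_hand[A=37 B=25 C=32 D=30 E=21] avail[A=37 B=25 C=32 D=26 E=21] open={R7}
Step 14: commit R7 -> on_hand[A=37 B=25 C=32 D=26 E=21] avail[A=37 B=25 C=32 D=26 E=21] open={}
Step 15: reserve R8 B 5 -> on_hand[A=37 B=25 C=32 D=26 E=21] avail[A=37 B=20 C=32 D=26 E=21] open={R8}
Step 16: cancel R8 -> on_hand[A=37 B=25 C=32 D=26 E=21] avail[A=37 B=25 C=32 D=26 E=21] open={}
Step 17: reserve R9 A 1 -> on_hand[A=37 B=25 C=32 D=26 E=21] avail[A=36 B=25 C=32 D=26 E=21] open={R9}
Step 18: reserve R10 E 5 -> on_hand[A=37 B=25 C=32 D=26 E=21] avail[A=36 B=25 C=32 D=26 E=16] open={R10,R9}
Step 19: cancel R9 -> on_hand[A=37 B=25 C=32 D=26 E=21] avail[A=37 B=25 C=32 D=26 E=16] open={R10}
Step 20: cancel R10 -> on_hand[A=37 B=25 C=32 D=26 E=21] avail[A=37 B=25 C=32 D=26 E=21] open={}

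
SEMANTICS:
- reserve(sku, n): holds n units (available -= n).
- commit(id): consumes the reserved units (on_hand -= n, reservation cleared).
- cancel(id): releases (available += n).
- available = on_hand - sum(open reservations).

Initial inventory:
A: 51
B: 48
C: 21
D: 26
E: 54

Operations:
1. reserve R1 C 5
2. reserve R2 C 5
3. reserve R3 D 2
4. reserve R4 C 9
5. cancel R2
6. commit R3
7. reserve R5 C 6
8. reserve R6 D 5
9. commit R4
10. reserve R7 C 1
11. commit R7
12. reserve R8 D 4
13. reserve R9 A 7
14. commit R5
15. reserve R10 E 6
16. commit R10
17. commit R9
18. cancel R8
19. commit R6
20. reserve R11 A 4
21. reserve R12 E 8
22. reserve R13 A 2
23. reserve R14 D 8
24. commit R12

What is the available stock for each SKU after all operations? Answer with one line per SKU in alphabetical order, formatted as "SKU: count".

Answer: A: 38
B: 48
C: 0
D: 11
E: 40

Derivation:
Step 1: reserve R1 C 5 -> on_hand[A=51 B=48 C=21 D=26 E=54] avail[A=51 B=48 C=16 D=26 E=54] open={R1}
Step 2: reserve R2 C 5 -> on_hand[A=51 B=48 C=21 D=26 E=54] avail[A=51 B=48 C=11 D=26 E=54] open={R1,R2}
Step 3: reserve R3 D 2 -> on_hand[A=51 B=48 C=21 D=26 E=54] avail[A=51 B=48 C=11 D=24 E=54] open={R1,R2,R3}
Step 4: reserve R4 C 9 -> on_hand[A=51 B=48 C=21 D=26 E=54] avail[A=51 B=48 C=2 D=24 E=54] open={R1,R2,R3,R4}
Step 5: cancel R2 -> on_hand[A=51 B=48 C=21 D=26 E=54] avail[A=51 B=48 C=7 D=24 E=54] open={R1,R3,R4}
Step 6: commit R3 -> on_hand[A=51 B=48 C=21 D=24 E=54] avail[A=51 B=48 C=7 D=24 E=54] open={R1,R4}
Step 7: reserve R5 C 6 -> on_hand[A=51 B=48 C=21 D=24 E=54] avail[A=51 B=48 C=1 D=24 E=54] open={R1,R4,R5}
Step 8: reserve R6 D 5 -> on_hand[A=51 B=48 C=21 D=24 E=54] avail[A=51 B=48 C=1 D=19 E=54] open={R1,R4,R5,R6}
Step 9: commit R4 -> on_hand[A=51 B=48 C=12 D=24 E=54] avail[A=51 B=48 C=1 D=19 E=54] open={R1,R5,R6}
Step 10: reserve R7 C 1 -> on_hand[A=51 B=48 C=12 D=24 E=54] avail[A=51 B=48 C=0 D=19 E=54] open={R1,R5,R6,R7}
Step 11: commit R7 -> on_hand[A=51 B=48 C=11 D=24 E=54] avail[A=51 B=48 C=0 D=19 E=54] open={R1,R5,R6}
Step 12: reserve R8 D 4 -> on_hand[A=51 B=48 C=11 D=24 E=54] avail[A=51 B=48 C=0 D=15 E=54] open={R1,R5,R6,R8}
Step 13: reserve R9 A 7 -> on_hand[A=51 B=48 C=11 D=24 E=54] avail[A=44 B=48 C=0 D=15 E=54] open={R1,R5,R6,R8,R9}
Step 14: commit R5 -> on_hand[A=51 B=48 C=5 D=24 E=54] avail[A=44 B=48 C=0 D=15 E=54] open={R1,R6,R8,R9}
Step 15: reserve R10 E 6 -> on_hand[A=51 B=48 C=5 D=24 E=54] avail[A=44 B=48 C=0 D=15 E=48] open={R1,R10,R6,R8,R9}
Step 16: commit R10 -> on_hand[A=51 B=48 C=5 D=24 E=48] avail[A=44 B=48 C=0 D=15 E=48] open={R1,R6,R8,R9}
Step 17: commit R9 -> on_hand[A=44 B=48 C=5 D=24 E=48] avail[A=44 B=48 C=0 D=15 E=48] open={R1,R6,R8}
Step 18: cancel R8 -> on_hand[A=44 B=48 C=5 D=24 E=48] avail[A=44 B=48 C=0 D=19 E=48] open={R1,R6}
Step 19: commit R6 -> on_hand[A=44 B=48 C=5 D=19 E=48] avail[A=44 B=48 C=0 D=19 E=48] open={R1}
Step 20: reserve R11 A 4 -> on_hand[A=44 B=48 C=5 D=19 E=48] avail[A=40 B=48 C=0 D=19 E=48] open={R1,R11}
Step 21: reserve R12 E 8 -> on_hand[A=44 B=48 C=5 D=19 E=48] avail[A=40 B=48 C=0 D=19 E=40] open={R1,R11,R12}
Step 22: reserve R13 A 2 -> on_hand[A=44 B=48 C=5 D=19 E=48] avail[A=38 B=48 C=0 D=19 E=40] open={R1,R11,R12,R13}
Step 23: reserve R14 D 8 -> on_hand[A=44 B=48 C=5 D=19 E=48] avail[A=38 B=48 C=0 D=11 E=40] open={R1,R11,R12,R13,R14}
Step 24: commit R12 -> on_hand[A=44 B=48 C=5 D=19 E=40] avail[A=38 B=48 C=0 D=11 E=40] open={R1,R11,R13,R14}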